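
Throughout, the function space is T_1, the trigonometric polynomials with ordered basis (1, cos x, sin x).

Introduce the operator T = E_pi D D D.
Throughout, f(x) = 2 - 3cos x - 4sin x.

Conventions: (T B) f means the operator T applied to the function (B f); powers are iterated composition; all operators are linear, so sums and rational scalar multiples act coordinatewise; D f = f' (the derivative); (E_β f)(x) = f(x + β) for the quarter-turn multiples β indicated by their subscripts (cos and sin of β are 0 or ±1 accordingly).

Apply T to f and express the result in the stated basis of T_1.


D f = -4cos x + 3sin x
D D f = 3cos x + 4sin x
D D D f = 4cos x - 3sin x
E_pi (D D) D f = -4cos x + 3sin x

g(x) = -4cos x + 3sin x


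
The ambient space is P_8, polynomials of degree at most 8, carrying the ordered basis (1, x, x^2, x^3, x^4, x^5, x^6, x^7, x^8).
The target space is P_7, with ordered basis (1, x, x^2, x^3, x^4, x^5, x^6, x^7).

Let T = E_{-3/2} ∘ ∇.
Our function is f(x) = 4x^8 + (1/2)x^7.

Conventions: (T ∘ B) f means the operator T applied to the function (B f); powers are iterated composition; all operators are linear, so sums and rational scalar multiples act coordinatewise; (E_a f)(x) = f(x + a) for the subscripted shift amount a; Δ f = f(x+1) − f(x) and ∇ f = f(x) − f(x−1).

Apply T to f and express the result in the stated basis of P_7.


g(x) = 32x^7 - (889/2)x^6 + 2702x^5 - (74445/8)x^4 + 19579x^3 - (803915/32)x^2 + (145359/8)x - 730159/128

∇ f = 32x^7 - (217/2)x^6 + (427/2)x^5 - (525/2)x^4 + (413/2)x^3 - (203/2)x^2 + (57/2)x - 7/2
E_{-3/2} ∇ f = 32x^7 - (889/2)x^6 + 2702x^5 - (74445/8)x^4 + 19579x^3 - (803915/32)x^2 + (145359/8)x - 730159/128


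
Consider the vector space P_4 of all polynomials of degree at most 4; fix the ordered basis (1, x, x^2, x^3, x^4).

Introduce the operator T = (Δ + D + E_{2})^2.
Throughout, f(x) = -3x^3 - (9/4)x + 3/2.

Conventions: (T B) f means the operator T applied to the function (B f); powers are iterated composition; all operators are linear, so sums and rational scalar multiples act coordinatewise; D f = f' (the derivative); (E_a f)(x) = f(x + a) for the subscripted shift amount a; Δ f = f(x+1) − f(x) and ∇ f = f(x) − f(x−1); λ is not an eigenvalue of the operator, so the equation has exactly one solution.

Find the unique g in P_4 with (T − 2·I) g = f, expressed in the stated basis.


write g with unknown coordinates in the stated basis and equate coefficients in (T − 2·I) g = f
solving from the highest basis element down gives g = 3x^3 + 72x^2 + (6129/4)x + 31389/2
check: T g = 3x^3 + 144x^2 + (12249/4)x + 62781/2
so T g − 2·g = -3x^3 - (9/4)x + 3/2 = f ✓

the image equals g(x) = 3x^3 + 72x^2 + (6129/4)x + 31389/2


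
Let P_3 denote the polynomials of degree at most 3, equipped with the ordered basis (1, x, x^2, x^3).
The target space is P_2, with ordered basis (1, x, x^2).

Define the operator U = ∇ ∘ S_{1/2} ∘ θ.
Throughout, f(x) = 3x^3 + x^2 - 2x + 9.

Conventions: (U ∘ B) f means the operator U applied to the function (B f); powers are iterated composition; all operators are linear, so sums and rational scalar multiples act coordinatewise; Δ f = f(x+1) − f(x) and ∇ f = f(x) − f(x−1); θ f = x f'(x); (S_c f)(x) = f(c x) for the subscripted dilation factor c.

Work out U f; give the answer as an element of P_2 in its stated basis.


θ f = 9x^3 + 2x^2 - 2x
S_{1/2} θ f = (9/8)x^3 + (1/2)x^2 - x
∇ S_{1/2} θ f = (27/8)x^2 - (19/8)x - 3/8

g(x) = (27/8)x^2 - (19/8)x - 3/8


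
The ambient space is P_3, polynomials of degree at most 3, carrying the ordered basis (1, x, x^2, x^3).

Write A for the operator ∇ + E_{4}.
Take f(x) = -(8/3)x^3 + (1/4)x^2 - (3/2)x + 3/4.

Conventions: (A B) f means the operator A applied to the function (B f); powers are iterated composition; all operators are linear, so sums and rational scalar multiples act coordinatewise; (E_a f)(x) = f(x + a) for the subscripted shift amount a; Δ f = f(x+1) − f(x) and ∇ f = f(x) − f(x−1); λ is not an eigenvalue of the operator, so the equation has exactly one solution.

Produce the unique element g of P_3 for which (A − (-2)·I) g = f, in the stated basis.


g(x) = -(8/9)x^3 + (163/36)x^2 - (61/27)x + 103/162

write g with unknown coordinates in the stated basis and equate coefficients in (A − (-2)·I) g = f
solving from the highest basis element down gives g = -(8/9)x^3 + (163/36)x^2 - (61/27)x + 103/162
check: A g = -(8/9)x^3 - (317/36)x^2 + (163/54)x - 169/324
so A g − (-2)·g = -(8/3)x^3 + (1/4)x^2 - (3/2)x + 3/4 = f ✓


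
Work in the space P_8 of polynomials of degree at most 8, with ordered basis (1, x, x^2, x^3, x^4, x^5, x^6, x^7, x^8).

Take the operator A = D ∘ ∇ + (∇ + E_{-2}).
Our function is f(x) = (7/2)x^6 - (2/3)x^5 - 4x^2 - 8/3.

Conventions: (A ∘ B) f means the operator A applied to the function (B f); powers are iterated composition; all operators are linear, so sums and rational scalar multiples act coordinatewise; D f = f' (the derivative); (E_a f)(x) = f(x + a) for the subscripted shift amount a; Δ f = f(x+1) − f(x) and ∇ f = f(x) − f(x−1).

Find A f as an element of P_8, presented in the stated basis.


the result is g(x) = (7/2)x^6 - (65/3)x^5 + (1595/6)x^4 - (2200/3)x^3 + (6361/6)x^2 - (2434/3)x + 1457/6

∇ f = 21x^5 - (335/6)x^4 + (230/3)x^3 - (355/6)x^2 + (49/3)x - 1/6
D ∇ f = 105x^4 - (670/3)x^3 + 230x^2 - (355/3)x + 49/3
∇ f = 21x^5 - (335/6)x^4 + (230/3)x^3 - (355/6)x^2 + (49/3)x - 1/6
E_{-2} f = (7/2)x^6 - (128/3)x^5 + (650/3)x^4 - (1760/3)x^3 + (2668/3)x^2 - (2128/3)x + 680/3
(∇ + E_{-2}) f = (7/2)x^6 - (65/3)x^5 + (965/6)x^4 - 510x^3 + (4981/6)x^2 - 693x + 453/2
(D ∘ ∇ + (∇ + E_{-2})) f = (7/2)x^6 - (65/3)x^5 + (1595/6)x^4 - (2200/3)x^3 + (6361/6)x^2 - (2434/3)x + 1457/6


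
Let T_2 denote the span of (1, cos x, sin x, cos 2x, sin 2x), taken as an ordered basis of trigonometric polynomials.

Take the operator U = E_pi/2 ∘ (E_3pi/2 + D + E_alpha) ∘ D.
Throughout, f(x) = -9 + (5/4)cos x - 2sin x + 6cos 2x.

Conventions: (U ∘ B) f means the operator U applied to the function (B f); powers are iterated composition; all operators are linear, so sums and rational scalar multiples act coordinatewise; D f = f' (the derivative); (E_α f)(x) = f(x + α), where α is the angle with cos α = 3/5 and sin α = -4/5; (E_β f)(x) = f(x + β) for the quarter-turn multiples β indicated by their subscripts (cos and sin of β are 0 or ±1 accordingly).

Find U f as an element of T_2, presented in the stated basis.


the image equals g(x) = -(47/20)cos x + (1/5)sin x + (312/25)cos 2x - (384/25)sin 2x

D f = -2cos x - (5/4)sin x - 12sin 2x
E_3pi/2 D f = (5/4)cos x - 2sin x + 12sin 2x
D D f = -(5/4)cos x + 2sin x - 24cos 2x
E_alpha D f = -(1/5)cos x - (47/20)sin x + (288/25)cos 2x + (84/25)sin 2x
(E_3pi/2 + D + E_alpha) D f = -(1/5)cos x - (47/20)sin x - (312/25)cos 2x + (384/25)sin 2x
E_pi/2 (E_3pi/2 + D + E_alpha) D f = -(47/20)cos x + (1/5)sin x + (312/25)cos 2x - (384/25)sin 2x


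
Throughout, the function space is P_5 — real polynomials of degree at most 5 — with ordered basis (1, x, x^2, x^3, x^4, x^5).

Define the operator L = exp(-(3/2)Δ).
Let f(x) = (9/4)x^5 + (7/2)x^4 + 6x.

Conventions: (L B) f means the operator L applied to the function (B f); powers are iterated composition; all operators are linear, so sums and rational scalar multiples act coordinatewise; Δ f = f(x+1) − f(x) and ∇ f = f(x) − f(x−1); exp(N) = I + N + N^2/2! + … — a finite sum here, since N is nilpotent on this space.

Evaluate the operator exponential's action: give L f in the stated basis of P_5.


order-1 term: -(135/8)x^4 - (219/4)x^3 - (261/4)x^2 - (303/8)x - 141/8
order-2 term: (405/8)x^3 + (1593/8)x^2 + (4347/16)x + 2097/16
order-3 term: -(1215/16)x^2 - (4401/16)x - 8343/32
order-4 term: (3645/64)x + 1053/8
order-5 term: -2187/128
the series for exp(-(3/2)Δ) f terminates at order 5
exp(-(3/2)Δ) f = (9/4)x^5 - (107/8)x^4 - (33/8)x^3 + (927/16)x^2 + (1389/64)x - 4191/128

the result is g(x) = (9/4)x^5 - (107/8)x^4 - (33/8)x^3 + (927/16)x^2 + (1389/64)x - 4191/128


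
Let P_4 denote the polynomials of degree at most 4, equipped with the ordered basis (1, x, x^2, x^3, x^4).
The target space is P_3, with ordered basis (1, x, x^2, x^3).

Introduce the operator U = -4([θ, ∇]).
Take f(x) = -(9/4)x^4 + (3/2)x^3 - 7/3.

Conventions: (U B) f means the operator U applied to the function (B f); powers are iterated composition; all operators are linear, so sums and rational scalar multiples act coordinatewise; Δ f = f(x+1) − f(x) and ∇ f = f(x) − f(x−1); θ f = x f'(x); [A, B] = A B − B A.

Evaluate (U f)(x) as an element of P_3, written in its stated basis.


g(x) = -36x^3 + 126x^2 - 144x + 54

∇ f = -9x^3 + 18x^2 - (27/2)x + 15/4
θ ∇ f = -27x^3 + 36x^2 - (27/2)x
θ f = -9x^4 + (9/2)x^3
∇ θ f = -36x^3 + (135/2)x^2 - (99/2)x + 27/2
[θ, ∇] f = 9x^3 - (63/2)x^2 + 36x - 27/2
(-4([θ, ∇])) f = -36x^3 + 126x^2 - 144x + 54


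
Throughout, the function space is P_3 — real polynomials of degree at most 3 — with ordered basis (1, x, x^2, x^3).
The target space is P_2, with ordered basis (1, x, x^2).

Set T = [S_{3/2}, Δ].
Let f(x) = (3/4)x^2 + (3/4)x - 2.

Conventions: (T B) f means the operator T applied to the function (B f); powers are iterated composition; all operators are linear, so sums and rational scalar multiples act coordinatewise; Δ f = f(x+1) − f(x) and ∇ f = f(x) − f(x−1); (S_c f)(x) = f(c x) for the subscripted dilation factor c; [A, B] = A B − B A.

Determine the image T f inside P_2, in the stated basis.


Δ f = (3/2)x + 3/2
S_{3/2} Δ f = (9/4)x + 3/2
S_{3/2} f = (27/16)x^2 + (9/8)x - 2
Δ S_{3/2} f = (27/8)x + 45/16
[S_{3/2}, Δ] f = -(9/8)x - 21/16

g(x) = -(9/8)x - 21/16


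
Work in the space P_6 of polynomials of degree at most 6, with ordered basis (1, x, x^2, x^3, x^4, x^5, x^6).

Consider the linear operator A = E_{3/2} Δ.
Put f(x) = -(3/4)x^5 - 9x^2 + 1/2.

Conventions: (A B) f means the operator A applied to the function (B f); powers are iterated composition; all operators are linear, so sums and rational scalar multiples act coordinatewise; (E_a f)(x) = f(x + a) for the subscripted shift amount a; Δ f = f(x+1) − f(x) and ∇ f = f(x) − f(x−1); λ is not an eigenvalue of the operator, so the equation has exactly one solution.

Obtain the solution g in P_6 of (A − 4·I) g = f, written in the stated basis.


the image equals g(x) = (3/16)x^5 + (15/64)x^4 + (135/64)x^3 + (2811/256)x^2 + (11601/512)x + 59789/2048

write g with unknown coordinates in the stated basis and equate coefficients in (A − 4·I) g = f
solving from the highest basis element down gives g = (3/16)x^5 + (15/64)x^4 + (135/64)x^3 + (2811/256)x^2 + (11601/512)x + 59789/2048
check: A g = (15/16)x^4 + (135/16)x^3 + (2235/64)x^2 + (11601/128)x + 60045/512
so A g − 4·g = -(3/4)x^5 - 9x^2 + 1/2 = f ✓


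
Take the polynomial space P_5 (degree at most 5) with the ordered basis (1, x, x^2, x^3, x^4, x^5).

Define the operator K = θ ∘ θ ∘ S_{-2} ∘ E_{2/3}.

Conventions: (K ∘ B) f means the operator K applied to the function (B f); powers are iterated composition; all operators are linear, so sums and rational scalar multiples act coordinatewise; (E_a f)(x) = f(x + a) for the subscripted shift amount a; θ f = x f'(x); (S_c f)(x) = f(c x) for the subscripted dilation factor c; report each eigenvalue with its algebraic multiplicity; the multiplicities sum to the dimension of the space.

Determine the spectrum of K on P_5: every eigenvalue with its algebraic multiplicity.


image of 1: 0
image of x: -2x
image of x^2: 16x^2 - (8/3)x
image of x^3: -72x^3 + 32x^2 - (8/3)x
image of x^4: 256x^4 - 192x^3 + (128/3)x^2 - (64/27)x
image of x^5: -800x^5 + (2560/3)x^4 - 320x^3 + (1280/27)x^2 - (160/81)x
the matrix is upper triangular; its diagonal is (0, -2, 16, -72, 256, -800)
for a triangular matrix the eigenvalues are the diagonal entries, with algebraic multiplicity their repetition count

λ = -800 (multiplicity 1), λ = -72 (multiplicity 1), λ = -2 (multiplicity 1), λ = 0 (multiplicity 1), λ = 16 (multiplicity 1), λ = 256 (multiplicity 1)


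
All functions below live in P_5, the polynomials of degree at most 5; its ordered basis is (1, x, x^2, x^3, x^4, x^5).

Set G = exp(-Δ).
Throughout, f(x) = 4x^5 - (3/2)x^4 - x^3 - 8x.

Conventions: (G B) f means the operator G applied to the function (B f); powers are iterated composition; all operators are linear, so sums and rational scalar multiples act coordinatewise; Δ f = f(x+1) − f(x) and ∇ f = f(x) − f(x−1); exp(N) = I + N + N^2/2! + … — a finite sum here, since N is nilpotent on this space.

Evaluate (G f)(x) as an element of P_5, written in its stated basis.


g(x) = 4x^5 - (43/2)x^4 + 5x^3 + 43x^2 + 6x - 5/2

order-1 term: -20x^4 - 34x^3 - 28x^2 - 11x + 13/2
order-2 term: 40x^3 + 111x^2 + 119x + 93/2
order-3 term: -40x^2 - 114x - 90
order-4 term: 20x + 77/2
order-5 term: -4
the series for exp(-Δ) f terminates at order 5
exp(-Δ) f = 4x^5 - (43/2)x^4 + 5x^3 + 43x^2 + 6x - 5/2


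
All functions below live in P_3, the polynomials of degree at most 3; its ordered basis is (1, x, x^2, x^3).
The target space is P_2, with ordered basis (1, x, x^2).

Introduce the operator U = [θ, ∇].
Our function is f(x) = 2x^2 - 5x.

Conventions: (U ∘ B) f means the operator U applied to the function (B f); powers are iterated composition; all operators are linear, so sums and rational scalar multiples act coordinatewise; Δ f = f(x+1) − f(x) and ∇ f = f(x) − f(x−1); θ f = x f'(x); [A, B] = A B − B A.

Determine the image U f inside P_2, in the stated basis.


∇ f = 4x - 7
θ ∇ f = 4x
θ f = 4x^2 - 5x
∇ θ f = 8x - 9
[θ, ∇] f = -4x + 9

g(x) = -4x + 9


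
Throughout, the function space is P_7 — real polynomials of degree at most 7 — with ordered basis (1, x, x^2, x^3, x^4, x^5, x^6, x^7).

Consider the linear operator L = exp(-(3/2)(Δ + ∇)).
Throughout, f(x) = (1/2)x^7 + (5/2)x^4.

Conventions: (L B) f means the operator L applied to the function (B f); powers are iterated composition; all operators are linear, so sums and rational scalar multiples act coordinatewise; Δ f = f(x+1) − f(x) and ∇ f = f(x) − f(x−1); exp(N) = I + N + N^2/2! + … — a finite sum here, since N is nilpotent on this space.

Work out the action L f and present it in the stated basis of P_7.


order-1 term: -(21/2)x^6 - (105/2)x^4 - 30x^3 - (63/2)x^2 - 30x - 3/2
order-2 term: (189/2)x^5 + 630x^3 + 135x^2 + 504x + 90
order-3 term: -(945/2)x^4 - 2835x^2 - 270x - 2457/2
order-4 term: (2835/2)x^3 + 5670x + 405/2
order-5 term: -(5103/2)x^2 - 8505/2
order-6 term: (5103/2)x
order-7 term: -2187/2
the series for exp(-(3/2)(Δ + ∇)) f terminates at order 7
exp(-(3/2)(Δ + ∇)) f = (1/2)x^7 - (21/2)x^6 + (189/2)x^5 - (1045/2)x^4 + (4035/2)x^3 - 5283x^2 + (16851/2)x - 12567/2

the result is g(x) = (1/2)x^7 - (21/2)x^6 + (189/2)x^5 - (1045/2)x^4 + (4035/2)x^3 - 5283x^2 + (16851/2)x - 12567/2


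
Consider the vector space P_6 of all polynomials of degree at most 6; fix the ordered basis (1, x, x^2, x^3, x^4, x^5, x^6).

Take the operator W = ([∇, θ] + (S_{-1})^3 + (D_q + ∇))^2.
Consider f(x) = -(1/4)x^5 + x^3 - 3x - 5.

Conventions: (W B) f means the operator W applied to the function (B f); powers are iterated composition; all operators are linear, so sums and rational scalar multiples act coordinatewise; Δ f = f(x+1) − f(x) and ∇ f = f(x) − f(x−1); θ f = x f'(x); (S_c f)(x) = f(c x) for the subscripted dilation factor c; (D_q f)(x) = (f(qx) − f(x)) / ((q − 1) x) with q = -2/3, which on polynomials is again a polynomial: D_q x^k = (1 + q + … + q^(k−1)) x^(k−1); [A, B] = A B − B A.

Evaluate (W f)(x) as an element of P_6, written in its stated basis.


θ f = -(5/4)x^5 + 3x^3 - 3x
∇ θ f = -(25/4)x^4 + (25/2)x^3 - (7/2)x^2 - (11/4)x - 5/4
∇ f = -(5/4)x^4 + (5/2)x^3 + (1/2)x^2 - (7/4)x - 9/4
θ ∇ f = -5x^4 + (15/2)x^3 + x^2 - (7/4)x
[∇, θ] f = -(5/4)x^4 + 5x^3 - (9/2)x^2 - x - 5/4
S_{-1} f = (1/4)x^5 - x^3 + 3x - 5
S_{-1} S_{-1} f = -(1/4)x^5 + x^3 - 3x - 5
S_{-1} S_{-1} S_{-1} f = (1/4)x^5 - x^3 + 3x - 5
D_q f = -(55/324)x^4 + (7/9)x^2 - 3
∇ f = -(5/4)x^4 + (5/2)x^3 + (1/2)x^2 - (7/4)x - 9/4
(D_q + ∇) f = -(115/81)x^4 + (5/2)x^3 + (23/18)x^2 - (7/4)x - 21/4
([∇, θ] + (S_{-1})^3 + (D_q + ∇)) f = (1/4)x^5 - (865/324)x^4 + (13/2)x^3 - (29/9)x^2 + (1/4)x - 23/2
θ ([∇, θ] + (S_{-1})^3 + (D_q + ∇)) f = (5/4)x^5 - (865/81)x^4 + (39/2)x^3 - (58/9)x^2 + (1/4)x
∇ θ ([∇, θ] + (S_{-1})^3 + (D_q + ∇)) f = (25/4)x^4 - (8945/162)x^3 + (3647/27)x^2 - (38995/324)x + 3088/81
∇ ([∇, θ] + (S_{-1})^3 + (D_q + ∇)) f = (5/4)x^4 - (2135/162)x^3 + (2053/54)x^2 - (12271/324)x + 4177/324
θ ∇ ([∇, θ] + (S_{-1})^3 + (D_q + ∇)) f = 5x^4 - (2135/54)x^3 + (2053/27)x^2 - (12271/324)x
[∇, θ] ([∇, θ] + (S_{-1})^3 + (D_q + ∇)) f = (5/4)x^4 - (1270/81)x^3 + (1594/27)x^2 - (2227/27)x + 3088/81
S_{-1} ([∇, θ] + (S_{-1})^3 + (D_q + ∇)) f = -(1/4)x^5 - (865/324)x^4 - (13/2)x^3 - (29/9)x^2 - (1/4)x - 23/2
S_{-1} S_{-1} ([∇, θ] + (S_{-1})^3 + (D_q + ∇)) f = (1/4)x^5 - (865/324)x^4 + (13/2)x^3 - (29/9)x^2 + (1/4)x - 23/2
S_{-1} S_{-1} S_{-1} ([∇, θ] + (S_{-1})^3 + (D_q + ∇)) f = -(1/4)x^5 - (865/324)x^4 - (13/2)x^3 - (29/9)x^2 - (1/4)x - 23/2
D_q ([∇, θ] + (S_{-1})^3 + (D_q + ∇)) f = (55/324)x^4 - (11245/8748)x^3 + (91/18)x^2 - (29/27)x + 1/4
∇ ([∇, θ] + (S_{-1})^3 + (D_q + ∇)) f = (5/4)x^4 - (2135/162)x^3 + (2053/54)x^2 - (12271/324)x + 4177/324
(D_q + ∇) ([∇, θ] + (S_{-1})^3 + (D_q + ∇)) f = (115/81)x^4 - (126535/8748)x^3 + (1163/27)x^2 - (12619/324)x + 2129/162
([∇, θ] + (S_{-1})^3 + (D_q + ∇)) ([∇, θ] + (S_{-1})^3 + (D_q + ∇)) f = -(1/4)x^5 - (320557/8748)x^3 + (890/9)x^2 - (9856/81)x + 3221/81

the image equals g(x) = -(1/4)x^5 - (320557/8748)x^3 + (890/9)x^2 - (9856/81)x + 3221/81


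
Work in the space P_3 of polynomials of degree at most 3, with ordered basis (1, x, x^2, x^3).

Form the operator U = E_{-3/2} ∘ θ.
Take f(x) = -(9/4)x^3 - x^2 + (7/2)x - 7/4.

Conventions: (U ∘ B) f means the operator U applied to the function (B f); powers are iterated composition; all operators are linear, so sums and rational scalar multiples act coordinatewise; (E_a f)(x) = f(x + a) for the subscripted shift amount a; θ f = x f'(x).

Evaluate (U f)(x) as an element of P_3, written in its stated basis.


g(x) = -(27/4)x^3 + (227/8)x^2 - (577/16)x + 417/32

θ f = -(27/4)x^3 - 2x^2 + (7/2)x
E_{-3/2} θ f = -(27/4)x^3 + (227/8)x^2 - (577/16)x + 417/32


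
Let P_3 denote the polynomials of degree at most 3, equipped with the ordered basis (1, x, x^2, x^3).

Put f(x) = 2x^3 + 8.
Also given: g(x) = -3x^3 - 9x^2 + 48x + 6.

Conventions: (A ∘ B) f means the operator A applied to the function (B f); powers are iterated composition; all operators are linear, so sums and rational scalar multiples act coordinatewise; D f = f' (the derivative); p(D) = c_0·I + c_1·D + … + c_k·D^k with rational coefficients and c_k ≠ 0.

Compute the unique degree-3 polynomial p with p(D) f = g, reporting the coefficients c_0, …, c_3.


D^0 f = 2x^3 + 8
D^1 f = 6x^2
D^2 f = 12x
D^3 f = 12
matching coefficients of g against c_0 f + c_1 Df + … from the top degree down determines the c_i
solution: c_0 = -3/2, c_1 = -3/2, c_2 = 4, c_3 = 3/2

c_0 = -3/2, c_1 = -3/2, c_2 = 4, c_3 = 3/2


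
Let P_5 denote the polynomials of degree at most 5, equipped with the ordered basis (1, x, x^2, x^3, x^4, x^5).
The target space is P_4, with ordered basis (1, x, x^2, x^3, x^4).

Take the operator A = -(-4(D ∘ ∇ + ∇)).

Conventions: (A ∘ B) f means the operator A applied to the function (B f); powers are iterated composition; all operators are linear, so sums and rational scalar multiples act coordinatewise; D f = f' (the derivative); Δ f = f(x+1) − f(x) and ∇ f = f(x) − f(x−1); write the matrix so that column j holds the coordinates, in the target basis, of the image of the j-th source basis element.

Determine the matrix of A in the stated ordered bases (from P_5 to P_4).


image of 1: 0
image of x: 4
image of x^2: 8x + 4
image of x^3: 12x^2 + 12x - 8
image of x^4: 16x^3 + 24x^2 - 32x + 12
image of x^5: 20x^4 + 40x^3 - 80x^2 + 60x - 16
each image's coordinates form column j of the matrix

the matrix is [[0, 4, 4, -8, 12, -16]; [0, 0, 8, 12, -32, 60]; [0, 0, 0, 12, 24, -80]; [0, 0, 0, 0, 16, 40]; [0, 0, 0, 0, 0, 20]] (rows listed top to bottom)


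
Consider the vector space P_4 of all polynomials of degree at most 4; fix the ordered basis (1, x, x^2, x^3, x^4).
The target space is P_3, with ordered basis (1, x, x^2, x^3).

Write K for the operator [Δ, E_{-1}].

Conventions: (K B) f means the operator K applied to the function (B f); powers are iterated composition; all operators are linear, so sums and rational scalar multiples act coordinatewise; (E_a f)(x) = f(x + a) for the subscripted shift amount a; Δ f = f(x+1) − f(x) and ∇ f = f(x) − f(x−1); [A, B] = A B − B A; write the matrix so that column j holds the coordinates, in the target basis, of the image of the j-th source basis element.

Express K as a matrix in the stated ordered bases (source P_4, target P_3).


image of 1: 0
image of x: 0
image of x^2: 0
image of x^3: 0
image of x^4: 0
each image's coordinates form column j of the matrix

the matrix is [[0, 0, 0, 0, 0]; [0, 0, 0, 0, 0]; [0, 0, 0, 0, 0]; [0, 0, 0, 0, 0]] (rows listed top to bottom)


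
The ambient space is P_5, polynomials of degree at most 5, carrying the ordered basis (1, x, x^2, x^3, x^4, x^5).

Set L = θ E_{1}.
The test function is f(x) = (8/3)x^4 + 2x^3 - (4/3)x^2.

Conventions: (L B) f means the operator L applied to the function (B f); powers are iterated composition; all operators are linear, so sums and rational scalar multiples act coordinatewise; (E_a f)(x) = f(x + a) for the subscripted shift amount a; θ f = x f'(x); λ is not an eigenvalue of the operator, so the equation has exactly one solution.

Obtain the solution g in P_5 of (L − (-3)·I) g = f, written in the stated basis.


write g with unknown coordinates in the stated basis and equate coefficients in (L − (-3)·I) g = f
solving from the highest basis element down gives g = (8/21)x^4 - (3/7)x^3 - (2/3)x^2 + (23/84)x
check: L g = (32/21)x^4 + (23/7)x^3 + (2/3)x^2 - (23/28)x
so L g − (-3)·g = (8/3)x^4 + 2x^3 - (4/3)x^2 = f ✓

the image equals g(x) = (8/21)x^4 - (3/7)x^3 - (2/3)x^2 + (23/84)x


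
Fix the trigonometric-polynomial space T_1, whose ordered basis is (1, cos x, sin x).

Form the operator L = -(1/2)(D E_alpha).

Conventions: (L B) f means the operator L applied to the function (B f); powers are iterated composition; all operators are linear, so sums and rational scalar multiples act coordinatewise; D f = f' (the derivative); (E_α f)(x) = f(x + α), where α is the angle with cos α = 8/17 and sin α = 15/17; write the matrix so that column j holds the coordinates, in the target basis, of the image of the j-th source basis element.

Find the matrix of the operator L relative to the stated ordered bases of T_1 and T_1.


the matrix is [[0, 0, 0]; [0, 15/34, -4/17]; [0, 4/17, 15/34]] (rows listed top to bottom)

image of 1: 0
image of cos x: (15/34)cos x + (4/17)sin x
image of sin x: -(4/17)cos x + (15/34)sin x
each image's coordinates form column j of the matrix


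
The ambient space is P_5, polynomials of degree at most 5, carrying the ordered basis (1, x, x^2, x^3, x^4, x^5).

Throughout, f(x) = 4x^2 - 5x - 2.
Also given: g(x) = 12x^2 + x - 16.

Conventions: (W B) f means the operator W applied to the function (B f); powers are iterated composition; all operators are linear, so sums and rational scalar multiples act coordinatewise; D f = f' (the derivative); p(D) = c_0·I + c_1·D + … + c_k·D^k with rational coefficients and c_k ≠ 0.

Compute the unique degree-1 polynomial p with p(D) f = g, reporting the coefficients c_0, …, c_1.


D^0 f = 4x^2 - 5x - 2
D^1 f = 8x - 5
matching coefficients of g against c_0 f + c_1 Df + … from the top degree down determines the c_i
solution: c_0 = 3, c_1 = 2

p(D) = 3·I + 2·D, i.e. c_0 = 3, c_1 = 2


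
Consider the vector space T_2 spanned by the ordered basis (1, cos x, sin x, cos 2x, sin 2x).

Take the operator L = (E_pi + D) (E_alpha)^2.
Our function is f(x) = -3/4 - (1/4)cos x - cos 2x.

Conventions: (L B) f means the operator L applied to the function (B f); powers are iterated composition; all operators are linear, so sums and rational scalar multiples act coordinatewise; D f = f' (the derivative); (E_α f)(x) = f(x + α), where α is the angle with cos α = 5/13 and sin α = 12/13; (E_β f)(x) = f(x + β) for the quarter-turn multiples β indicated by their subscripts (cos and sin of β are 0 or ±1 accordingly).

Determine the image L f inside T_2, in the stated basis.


E_alpha f = -3/4 - (5/52)cos x + (3/13)sin x + (119/169)cos 2x + (120/169)sin 2x
E_alpha E_alpha f = -3/4 + (119/676)cos x + (30/169)sin x + (239/28561)cos 2x - (28560/28561)sin 2x
E_pi (E_alpha)^2 f = -3/4 - (119/676)cos x - (30/169)sin x + (239/28561)cos 2x - (28560/28561)sin 2x
D (E_alpha)^2 f = (30/169)cos x - (119/676)sin x - (57120/28561)cos 2x - (478/28561)sin 2x
(E_pi + D) (E_alpha)^2 f = -3/4 + (1/676)cos x - (239/676)sin x - (56881/28561)cos 2x - (29038/28561)sin 2x

g(x) = -3/4 + (1/676)cos x - (239/676)sin x - (56881/28561)cos 2x - (29038/28561)sin 2x


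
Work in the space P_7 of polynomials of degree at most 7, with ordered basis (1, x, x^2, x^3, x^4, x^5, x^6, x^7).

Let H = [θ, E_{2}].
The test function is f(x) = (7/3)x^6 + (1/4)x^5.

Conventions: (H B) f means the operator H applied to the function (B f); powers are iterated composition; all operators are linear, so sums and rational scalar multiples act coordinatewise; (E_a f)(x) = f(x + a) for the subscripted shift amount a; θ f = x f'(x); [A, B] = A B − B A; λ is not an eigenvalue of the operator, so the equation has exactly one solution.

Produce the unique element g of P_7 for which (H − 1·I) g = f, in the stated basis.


write g with unknown coordinates in the stated basis and equate coefficients in (H − 1·I) g = f
solving from the highest basis element down gives g = -(7/3)x^6 + (111/4)x^5 + (5/2)x^4 - 1120x^3 + 2180x^2 + 11280x - 16824
check: H g = 28x^5 + (5/2)x^4 - 1120x^3 + 2180x^2 + 11280x - 16824
so H g − 1·g = (7/3)x^6 + (1/4)x^5 = f ✓

the image equals g(x) = -(7/3)x^6 + (111/4)x^5 + (5/2)x^4 - 1120x^3 + 2180x^2 + 11280x - 16824


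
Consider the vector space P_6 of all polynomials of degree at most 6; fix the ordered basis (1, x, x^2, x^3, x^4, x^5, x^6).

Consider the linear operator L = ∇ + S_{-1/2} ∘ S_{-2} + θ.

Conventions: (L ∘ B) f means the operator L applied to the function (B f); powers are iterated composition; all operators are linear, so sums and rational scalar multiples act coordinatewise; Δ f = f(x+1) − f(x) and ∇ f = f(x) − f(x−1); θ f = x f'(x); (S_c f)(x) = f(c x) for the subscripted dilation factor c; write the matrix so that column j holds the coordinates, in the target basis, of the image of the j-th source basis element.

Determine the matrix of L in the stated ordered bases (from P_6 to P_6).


the matrix is [[1, 1, -1, 1, -1, 1, -1]; [0, 2, 2, -3, 4, -5, 6]; [0, 0, 3, 3, -6, 10, -15]; [0, 0, 0, 4, 4, -10, 20]; [0, 0, 0, 0, 5, 5, -15]; [0, 0, 0, 0, 0, 6, 6]; [0, 0, 0, 0, 0, 0, 7]] (rows listed top to bottom)

image of 1: 1
image of x: 2x + 1
image of x^2: 3x^2 + 2x - 1
image of x^3: 4x^3 + 3x^2 - 3x + 1
image of x^4: 5x^4 + 4x^3 - 6x^2 + 4x - 1
image of x^5: 6x^5 + 5x^4 - 10x^3 + 10x^2 - 5x + 1
image of x^6: 7x^6 + 6x^5 - 15x^4 + 20x^3 - 15x^2 + 6x - 1
each image's coordinates form column j of the matrix


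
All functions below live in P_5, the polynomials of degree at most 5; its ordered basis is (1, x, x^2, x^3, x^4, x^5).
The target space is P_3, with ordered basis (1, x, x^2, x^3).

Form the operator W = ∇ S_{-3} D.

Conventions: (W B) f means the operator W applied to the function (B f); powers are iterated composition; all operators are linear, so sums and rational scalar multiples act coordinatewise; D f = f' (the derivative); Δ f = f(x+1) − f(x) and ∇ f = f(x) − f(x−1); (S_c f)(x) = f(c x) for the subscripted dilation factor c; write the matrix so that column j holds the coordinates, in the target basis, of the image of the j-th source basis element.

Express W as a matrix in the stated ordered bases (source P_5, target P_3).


the matrix is [[0, 0, -6, -27, -108, -405]; [0, 0, 0, 54, 324, 1620]; [0, 0, 0, 0, -324, -2430]; [0, 0, 0, 0, 0, 1620]] (rows listed top to bottom)

image of 1: 0
image of x: 0
image of x^2: -6
image of x^3: 54x - 27
image of x^4: -324x^2 + 324x - 108
image of x^5: 1620x^3 - 2430x^2 + 1620x - 405
each image's coordinates form column j of the matrix


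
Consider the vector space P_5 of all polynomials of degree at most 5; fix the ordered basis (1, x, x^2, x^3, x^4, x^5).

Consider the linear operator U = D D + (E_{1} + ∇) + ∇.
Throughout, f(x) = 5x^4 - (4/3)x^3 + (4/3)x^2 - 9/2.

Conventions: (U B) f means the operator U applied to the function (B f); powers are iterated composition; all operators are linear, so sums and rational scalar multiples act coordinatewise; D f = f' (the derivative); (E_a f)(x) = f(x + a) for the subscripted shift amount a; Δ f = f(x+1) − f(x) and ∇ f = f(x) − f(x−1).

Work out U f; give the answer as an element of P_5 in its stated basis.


g(x) = 5x^4 + (176/3)x^3 + (58/3)x^2 + 64x - 73/6

D f = 20x^3 - 4x^2 + (8/3)x
D D f = 60x^2 - 8x + 8/3
E_{1} f = 5x^4 + (56/3)x^3 + (82/3)x^2 + (56/3)x + 1/2
∇ f = 20x^3 - 34x^2 + (80/3)x - 23/3
(E_{1} + ∇) f = 5x^4 + (116/3)x^3 - (20/3)x^2 + (136/3)x - 43/6
∇ f = 20x^3 - 34x^2 + (80/3)x - 23/3
(D D + (E_{1} + ∇) + ∇) f = 5x^4 + (176/3)x^3 + (58/3)x^2 + 64x - 73/6


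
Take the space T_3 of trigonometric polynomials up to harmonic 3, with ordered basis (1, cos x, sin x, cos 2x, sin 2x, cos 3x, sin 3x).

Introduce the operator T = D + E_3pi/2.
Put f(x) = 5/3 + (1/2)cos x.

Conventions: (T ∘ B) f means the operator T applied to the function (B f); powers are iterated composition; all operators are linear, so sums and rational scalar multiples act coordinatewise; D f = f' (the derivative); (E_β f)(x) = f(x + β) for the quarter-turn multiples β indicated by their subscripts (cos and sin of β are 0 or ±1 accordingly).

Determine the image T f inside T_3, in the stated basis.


D f = -(1/2)sin x
E_3pi/2 f = 5/3 + (1/2)sin x
(D + E_3pi/2) f = 5/3

the image equals g(x) = 5/3


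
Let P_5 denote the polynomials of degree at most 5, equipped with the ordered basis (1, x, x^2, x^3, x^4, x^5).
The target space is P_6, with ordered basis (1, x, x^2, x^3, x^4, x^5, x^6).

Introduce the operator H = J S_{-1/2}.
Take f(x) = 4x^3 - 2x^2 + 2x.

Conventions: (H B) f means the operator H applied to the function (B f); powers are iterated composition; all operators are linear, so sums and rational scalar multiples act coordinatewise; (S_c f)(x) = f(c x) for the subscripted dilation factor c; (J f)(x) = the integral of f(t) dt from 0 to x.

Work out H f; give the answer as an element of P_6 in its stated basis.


S_{-1/2} f = -(1/2)x^3 - (1/2)x^2 - x
J S_{-1/2} f = -(1/8)x^4 - (1/6)x^3 - (1/2)x^2

the image equals g(x) = -(1/8)x^4 - (1/6)x^3 - (1/2)x^2


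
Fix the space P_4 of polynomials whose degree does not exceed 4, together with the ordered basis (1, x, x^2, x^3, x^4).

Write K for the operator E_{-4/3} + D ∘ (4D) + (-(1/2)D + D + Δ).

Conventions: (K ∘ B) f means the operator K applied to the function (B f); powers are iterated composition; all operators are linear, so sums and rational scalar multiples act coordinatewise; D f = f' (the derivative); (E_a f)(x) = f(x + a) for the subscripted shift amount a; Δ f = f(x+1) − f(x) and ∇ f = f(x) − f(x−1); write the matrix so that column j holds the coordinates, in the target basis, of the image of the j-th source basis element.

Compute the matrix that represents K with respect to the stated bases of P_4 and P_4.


the matrix is [[1, 1/6, 97/9, -37/27, 337/81]; [0, 1, 1/3, 97/3, -148/27]; [0, 0, 1, 1/2, 194/3]; [0, 0, 0, 1, 2/3]; [0, 0, 0, 0, 1]] (rows listed top to bottom)

image of 1: 1
image of x: x + 1/6
image of x^2: x^2 + (1/3)x + 97/9
image of x^3: x^3 + (1/2)x^2 + (97/3)x - 37/27
image of x^4: x^4 + (2/3)x^3 + (194/3)x^2 - (148/27)x + 337/81
each image's coordinates form column j of the matrix


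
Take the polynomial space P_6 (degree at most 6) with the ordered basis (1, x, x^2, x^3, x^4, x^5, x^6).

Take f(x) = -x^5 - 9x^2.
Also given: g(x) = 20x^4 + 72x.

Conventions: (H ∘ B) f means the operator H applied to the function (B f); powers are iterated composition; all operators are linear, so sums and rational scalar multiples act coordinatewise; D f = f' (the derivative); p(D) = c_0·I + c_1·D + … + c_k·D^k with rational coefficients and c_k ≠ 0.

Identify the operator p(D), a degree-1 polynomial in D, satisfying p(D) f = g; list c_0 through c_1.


D^0 f = -x^5 - 9x^2
D^1 f = -5x^4 - 18x
matching coefficients of g against c_0 f + c_1 Df + … from the top degree down determines the c_i
solution: c_0 = 0, c_1 = -4

c_0 = 0, c_1 = -4


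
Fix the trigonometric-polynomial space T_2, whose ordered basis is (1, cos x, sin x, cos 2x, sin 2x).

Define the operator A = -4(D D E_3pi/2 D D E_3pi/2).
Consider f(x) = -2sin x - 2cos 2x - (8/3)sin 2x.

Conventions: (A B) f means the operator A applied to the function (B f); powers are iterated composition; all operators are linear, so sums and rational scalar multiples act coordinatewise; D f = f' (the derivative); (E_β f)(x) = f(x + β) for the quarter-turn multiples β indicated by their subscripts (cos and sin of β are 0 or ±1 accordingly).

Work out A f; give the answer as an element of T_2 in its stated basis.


E_3pi/2 f = 2cos x + 2cos 2x + (8/3)sin 2x
D E_3pi/2 f = -2sin x + (16/3)cos 2x - 4sin 2x
D (D E_3pi/2) f = -2cos x - 8cos 2x - (32/3)sin 2x
E_3pi/2 D (D E_3pi/2) f = -2sin x + 8cos 2x + (32/3)sin 2x
D E_3pi/2 D (D E_3pi/2) f = -2cos x + (64/3)cos 2x - 16sin 2x
D D E_3pi/2 D (D E_3pi/2) f = 2sin x - 32cos 2x - (128/3)sin 2x
(-4(D D E_3pi/2 D D E_3pi/2)) f = -8sin x + 128cos 2x + (512/3)sin 2x

the result is g(x) = -8sin x + 128cos 2x + (512/3)sin 2x


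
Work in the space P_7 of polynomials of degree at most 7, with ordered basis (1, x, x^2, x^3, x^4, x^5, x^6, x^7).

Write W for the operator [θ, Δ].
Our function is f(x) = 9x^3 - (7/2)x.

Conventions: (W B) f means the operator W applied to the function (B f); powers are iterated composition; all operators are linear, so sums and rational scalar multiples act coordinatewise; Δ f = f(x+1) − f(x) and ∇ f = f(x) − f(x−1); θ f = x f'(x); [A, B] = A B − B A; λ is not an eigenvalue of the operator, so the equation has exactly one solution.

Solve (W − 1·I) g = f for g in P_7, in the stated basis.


the result is g(x) = -9x^3 + 27x^2 + (7/2)x - 61/2

write g with unknown coordinates in the stated basis and equate coefficients in (W − 1·I) g = f
solving from the highest basis element down gives g = -9x^3 + 27x^2 + (7/2)x - 61/2
check: W g = 27x^2 - 61/2
so W g − 1·g = 9x^3 - (7/2)x = f ✓


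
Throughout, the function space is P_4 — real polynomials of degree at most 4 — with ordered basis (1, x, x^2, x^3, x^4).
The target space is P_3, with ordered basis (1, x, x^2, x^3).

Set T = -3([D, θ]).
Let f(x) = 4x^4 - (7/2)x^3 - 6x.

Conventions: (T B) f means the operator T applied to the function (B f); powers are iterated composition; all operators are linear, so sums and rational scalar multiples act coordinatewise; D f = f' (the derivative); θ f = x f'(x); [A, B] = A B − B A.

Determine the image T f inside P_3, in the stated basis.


θ f = 16x^4 - (21/2)x^3 - 6x
D θ f = 64x^3 - (63/2)x^2 - 6
D f = 16x^3 - (21/2)x^2 - 6
θ D f = 48x^3 - 21x^2
[D, θ] f = 16x^3 - (21/2)x^2 - 6
(-3([D, θ])) f = -48x^3 + (63/2)x^2 + 18

the result is g(x) = -48x^3 + (63/2)x^2 + 18


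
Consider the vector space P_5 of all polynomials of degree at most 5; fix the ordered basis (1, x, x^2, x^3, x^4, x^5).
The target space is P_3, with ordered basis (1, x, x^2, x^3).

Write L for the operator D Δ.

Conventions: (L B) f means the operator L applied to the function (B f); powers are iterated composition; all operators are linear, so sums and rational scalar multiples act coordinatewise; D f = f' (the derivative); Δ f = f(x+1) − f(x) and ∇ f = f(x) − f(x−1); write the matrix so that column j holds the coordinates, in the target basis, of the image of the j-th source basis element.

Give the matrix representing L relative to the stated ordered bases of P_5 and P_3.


the matrix is [[0, 0, 2, 3, 4, 5]; [0, 0, 0, 6, 12, 20]; [0, 0, 0, 0, 12, 30]; [0, 0, 0, 0, 0, 20]] (rows listed top to bottom)

image of 1: 0
image of x: 0
image of x^2: 2
image of x^3: 6x + 3
image of x^4: 12x^2 + 12x + 4
image of x^5: 20x^3 + 30x^2 + 20x + 5
each image's coordinates form column j of the matrix


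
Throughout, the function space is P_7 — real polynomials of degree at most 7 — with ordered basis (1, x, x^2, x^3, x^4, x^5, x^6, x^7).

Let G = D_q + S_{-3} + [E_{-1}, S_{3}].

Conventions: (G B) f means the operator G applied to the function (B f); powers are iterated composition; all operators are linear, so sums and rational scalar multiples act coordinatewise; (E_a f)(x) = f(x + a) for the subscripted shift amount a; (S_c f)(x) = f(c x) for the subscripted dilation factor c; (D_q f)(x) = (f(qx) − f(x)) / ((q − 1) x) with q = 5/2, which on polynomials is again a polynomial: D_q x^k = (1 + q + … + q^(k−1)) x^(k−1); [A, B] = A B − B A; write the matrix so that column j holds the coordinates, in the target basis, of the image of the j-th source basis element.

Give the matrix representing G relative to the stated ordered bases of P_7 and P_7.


the matrix is [[1, -1, 8, -26, 80, -242, 728, -2186]; [0, -3, -17/2, 72, -312, 1200, -4356, 15288]; [0, 0, 9, -177/4, 432, -2340, 10800, -45738]; [0, 0, 0, -27, -1525/8, 2160, -14040, 75600]; [0, 0, 0, 0, 81, -11929/16, 9720, -73710]; [0, 0, 0, 0, 0, -243, -88125/32, 40824]; [0, 0, 0, 0, 0, 0, 729, -627185/64]; [0, 0, 0, 0, 0, 0, 0, -2187]] (rows listed top to bottom)

image of 1: 1
image of x: -3x - 1
image of x^2: 9x^2 - (17/2)x + 8
image of x^3: -27x^3 - (177/4)x^2 + 72x - 26
image of x^4: 81x^4 - (1525/8)x^3 + 432x^2 - 312x + 80
image of x^5: -243x^5 - (11929/16)x^4 + 2160x^3 - 2340x^2 + 1200x - 242
image of x^6: 729x^6 - (88125/32)x^5 + 9720x^4 - 14040x^3 + 10800x^2 - 4356x + 728
image of x^7: -2187x^7 - (627185/64)x^6 + 40824x^5 - 73710x^4 + 75600x^3 - 45738x^2 + 15288x - 2186
each image's coordinates form column j of the matrix


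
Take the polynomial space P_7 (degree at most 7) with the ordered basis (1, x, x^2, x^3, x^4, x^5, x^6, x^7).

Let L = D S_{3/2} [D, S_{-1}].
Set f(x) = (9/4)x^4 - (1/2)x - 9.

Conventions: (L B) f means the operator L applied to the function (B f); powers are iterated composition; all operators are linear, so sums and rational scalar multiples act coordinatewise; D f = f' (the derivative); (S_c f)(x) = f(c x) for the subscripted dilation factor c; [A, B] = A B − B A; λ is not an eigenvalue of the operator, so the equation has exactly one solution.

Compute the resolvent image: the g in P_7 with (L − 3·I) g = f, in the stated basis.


write g with unknown coordinates in the stated basis and equate coefficients in (L − 3·I) g = f
solving from the highest basis element down gives g = -(3/4)x^4 - (81/4)x^2 + (1/6)x - 75/2
check: L g = -(243/4)x^2 - 243/2
so L g − 3·g = (9/4)x^4 - (1/2)x - 9 = f ✓

g(x) = -(3/4)x^4 - (81/4)x^2 + (1/6)x - 75/2


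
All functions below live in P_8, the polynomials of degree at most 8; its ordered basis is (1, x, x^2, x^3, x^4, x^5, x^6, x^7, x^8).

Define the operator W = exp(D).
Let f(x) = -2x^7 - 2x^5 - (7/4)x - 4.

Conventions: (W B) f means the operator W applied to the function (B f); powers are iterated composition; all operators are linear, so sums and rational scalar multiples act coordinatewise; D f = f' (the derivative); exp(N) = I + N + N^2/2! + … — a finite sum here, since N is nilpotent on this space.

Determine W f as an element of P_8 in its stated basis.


the image equals g(x) = -2x^7 - 14x^6 - 44x^5 - 80x^4 - 90x^3 - 62x^2 - (103/4)x - 39/4

order-1 term: -14x^6 - 10x^4 - 7/4
order-2 term: -42x^5 - 20x^3
order-3 term: -70x^4 - 20x^2
order-4 term: -70x^3 - 10x
order-5 term: -42x^2 - 2
order-6 term: -14x
order-7 term: -2
the series for exp(D) f terminates at order 7
exp(D) f = -2x^7 - 14x^6 - 44x^5 - 80x^4 - 90x^3 - 62x^2 - (103/4)x - 39/4
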